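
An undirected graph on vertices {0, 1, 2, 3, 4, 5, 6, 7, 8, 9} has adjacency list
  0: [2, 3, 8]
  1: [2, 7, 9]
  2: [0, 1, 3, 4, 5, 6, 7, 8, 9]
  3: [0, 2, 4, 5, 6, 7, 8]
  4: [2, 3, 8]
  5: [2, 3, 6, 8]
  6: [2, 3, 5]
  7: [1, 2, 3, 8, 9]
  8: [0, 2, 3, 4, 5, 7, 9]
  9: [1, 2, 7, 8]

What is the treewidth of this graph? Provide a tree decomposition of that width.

Treewidth 3.
Bags: B1 = {2, 3, 5, 8}  B2 = {2, 3, 5, 6}  B3 = {2, 3, 4, 8}  B4 = {2, 3, 7, 8}  B5 = {2, 7, 8, 9}  B6 = {1, 2, 7, 9}  B7 = {0, 2, 3, 8}
Tree: B1–B2, B1–B3, B3–B4, B4–B5, B5–B6, B1–B7

Every bag has size at most 4, so the width is 4 − 1 = 3 and tw(G) ≤ 3. For the lower bound, the 4 vertices {1, 2, 7, 9} are pairwise adjacent, and any tree decomposition puts a clique entirely inside one bag — forcing width ≥ 3. Combining the bounds, tw(G) = 3.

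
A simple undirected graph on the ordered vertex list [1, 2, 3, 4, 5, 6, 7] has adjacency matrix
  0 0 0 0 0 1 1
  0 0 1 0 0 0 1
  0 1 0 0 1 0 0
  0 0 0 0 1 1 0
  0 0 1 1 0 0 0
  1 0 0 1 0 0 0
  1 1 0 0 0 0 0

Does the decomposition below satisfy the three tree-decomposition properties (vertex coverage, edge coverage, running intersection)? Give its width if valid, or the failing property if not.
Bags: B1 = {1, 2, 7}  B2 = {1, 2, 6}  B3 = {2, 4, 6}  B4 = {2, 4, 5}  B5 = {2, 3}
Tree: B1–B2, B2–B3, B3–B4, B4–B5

No — edge (5,3) lies in no bag.

A tree decomposition must satisfy three properties: every vertex lies in some bag; for every edge, both endpoints lie together in some bag; and for every vertex, the bags containing it form a connected subtree. Here edge (5,3) lies in no bag, so the decomposition is invalid.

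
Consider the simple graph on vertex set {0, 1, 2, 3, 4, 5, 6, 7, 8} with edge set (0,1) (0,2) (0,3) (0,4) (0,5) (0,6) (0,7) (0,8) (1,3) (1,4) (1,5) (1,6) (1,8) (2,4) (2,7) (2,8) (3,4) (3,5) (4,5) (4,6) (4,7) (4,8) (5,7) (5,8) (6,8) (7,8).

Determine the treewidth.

A width-4 tree decomposition is:
Bags: B1 = {0, 1, 4, 5, 8}  B2 = {0, 4, 5, 7, 8}  B3 = {0, 1, 3, 4, 5}  B4 = {0, 1, 4, 6, 8}  B5 = {0, 2, 4, 7, 8}
Tree: B1–B2, B1–B3, B1–B4, B2–B5
The largest bag has 5 vertices, giving width 4; this decomposition certifies tw(G) ≤ 4. For the lower bound, the 5 vertices {0, 1, 4, 5, 8} are pairwise adjacent, and any tree decomposition puts a clique entirely inside one bag — forcing width ≥ 4. Therefore the treewidth is 4.

4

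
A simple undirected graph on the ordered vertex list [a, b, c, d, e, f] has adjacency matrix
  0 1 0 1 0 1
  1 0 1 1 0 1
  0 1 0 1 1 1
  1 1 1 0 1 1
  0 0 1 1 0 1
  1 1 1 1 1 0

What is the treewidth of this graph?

A width-3 tree decomposition is:
Bags: B1 = {a, b, d, f}  B2 = {b, c, d, f}  B3 = {c, d, e, f}
Tree: B1–B2, B2–B3
Every bag has size at most 4, so the width is 4 − 1 = 3 and tw(G) ≤ 3. For the lower bound, the 4 vertices {c, d, e, f} are pairwise adjacent, and any tree decomposition puts a clique entirely inside one bag — forcing width ≥ 3. Hence tw(G) = 3 exactly.

3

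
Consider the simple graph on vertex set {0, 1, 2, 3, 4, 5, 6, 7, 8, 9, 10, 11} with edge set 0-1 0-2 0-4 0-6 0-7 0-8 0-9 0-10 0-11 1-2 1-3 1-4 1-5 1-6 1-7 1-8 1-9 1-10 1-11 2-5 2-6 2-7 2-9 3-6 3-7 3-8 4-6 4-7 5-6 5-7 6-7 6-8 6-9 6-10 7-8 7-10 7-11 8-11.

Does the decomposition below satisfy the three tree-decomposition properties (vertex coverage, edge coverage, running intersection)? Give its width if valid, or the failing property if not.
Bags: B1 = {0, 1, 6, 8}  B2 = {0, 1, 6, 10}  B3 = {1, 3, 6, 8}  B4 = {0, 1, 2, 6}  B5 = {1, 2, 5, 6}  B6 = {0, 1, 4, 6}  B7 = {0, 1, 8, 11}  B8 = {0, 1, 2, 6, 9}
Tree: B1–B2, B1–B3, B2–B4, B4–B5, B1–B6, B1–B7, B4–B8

A tree decomposition must satisfy three properties: every vertex lies in some bag; for every edge, both endpoints lie together in some bag; and for every vertex, the bags containing it form a connected subtree. Here vertex 7 appears in no bag, so the decomposition is invalid.

No — vertex 7 appears in no bag.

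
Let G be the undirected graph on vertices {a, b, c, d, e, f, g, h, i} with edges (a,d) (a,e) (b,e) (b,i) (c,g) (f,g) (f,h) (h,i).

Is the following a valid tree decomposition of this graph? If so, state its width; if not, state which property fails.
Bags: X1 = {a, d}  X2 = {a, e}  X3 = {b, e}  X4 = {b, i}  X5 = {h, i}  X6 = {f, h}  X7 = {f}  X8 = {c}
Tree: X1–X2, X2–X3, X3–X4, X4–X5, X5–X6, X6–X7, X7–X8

No — vertex g appears in no bag.

A tree decomposition must satisfy three properties: every vertex lies in some bag; for every edge, both endpoints lie together in some bag; and for every vertex, the bags containing it form a connected subtree. Here vertex g appears in no bag, so the decomposition is invalid.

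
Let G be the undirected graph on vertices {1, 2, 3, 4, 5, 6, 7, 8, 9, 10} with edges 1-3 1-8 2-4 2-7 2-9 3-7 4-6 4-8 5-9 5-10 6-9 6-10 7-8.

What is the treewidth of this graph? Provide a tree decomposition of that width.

Treewidth 2.
Bags: B1 = {1, 3, 8}  B2 = {3, 7, 8}  B3 = {4, 7, 8}  B4 = {2, 4, 7}  B5 = {2, 4, 6}  B6 = {2, 6, 9}  B7 = {6, 9, 10}  B8 = {5, 9, 10}
Tree: B1–B2, B2–B3, B3–B4, B4–B5, B5–B6, B6–B7, B7–B8

The largest bag has 3 vertices, giving width 2; this decomposition certifies tw(G) ≤ 2. For the lower bound, G contains the cycle 1–3–7–8–1, so G is not a forest; only forests have treewidth ≤ 1, hence tw(G) ≥ 2. Combining the bounds, tw(G) = 2.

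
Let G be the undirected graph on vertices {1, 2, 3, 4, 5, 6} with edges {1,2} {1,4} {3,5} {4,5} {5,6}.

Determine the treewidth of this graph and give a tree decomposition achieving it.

Treewidth 1.
Bags: B1 = {4, 5}  B2 = {5, 6}  B3 = {3, 5}  B4 = {1, 4}  B5 = {1, 2}
Tree: B1–B2, B1–B3, B1–B4, B4–B5

Each bag holds 2 vertices, so the decomposition has width 1, which upper-bounds the treewidth. Since G has at least one edge (e.g. 4–5), it is not an edgeless graph, so tw(G) ≥ 1. Combining the bounds, tw(G) = 1.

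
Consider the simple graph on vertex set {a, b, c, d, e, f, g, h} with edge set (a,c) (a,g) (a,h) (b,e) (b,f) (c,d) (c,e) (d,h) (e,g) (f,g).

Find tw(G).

A width-2 tree decomposition is:
Bags: B1 = {c, d, h}  B2 = {a, c, h}  B3 = {a, c, e}  B4 = {a, e, g}  B5 = {b, e, g}  B6 = {b, f, g}
Tree: B1–B2, B2–B3, B3–B4, B4–B5, B5–B6
The largest bag has 3 vertices, giving width 2; this decomposition certifies tw(G) ≤ 2. Since d–h–a–c–d is a cycle in G, G is not acyclic. Forests are exactly the graphs of treewidth ≤ 1, so tw(G) ≥ 2. The upper and lower bounds meet at 2, so that is the treewidth.

2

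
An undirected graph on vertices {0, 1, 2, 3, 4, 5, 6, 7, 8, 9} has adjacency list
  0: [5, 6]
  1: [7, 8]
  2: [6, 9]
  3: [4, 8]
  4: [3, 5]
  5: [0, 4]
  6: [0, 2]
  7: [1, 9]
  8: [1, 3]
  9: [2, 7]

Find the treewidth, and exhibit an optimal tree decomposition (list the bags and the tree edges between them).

The largest bag has 3 vertices, giving width 2; this decomposition certifies tw(G) ≤ 2. Since 1–7–9–2–6–0–5–4–3–8–1 is a cycle in G, G is not acyclic. Forests are exactly the graphs of treewidth ≤ 1, so tw(G) ≥ 2. Combining the bounds, tw(G) = 2.

Treewidth 2.
One such decomposition:
Bags: B1 = {1, 7, 9}  B2 = {1, 2, 9}  B3 = {1, 2, 6}  B4 = {0, 1, 6}  B5 = {0, 1, 5}  B6 = {1, 4, 5}  B7 = {1, 3, 4}  B8 = {1, 3, 8}
Tree: B1–B2, B2–B3, B3–B4, B4–B5, B5–B6, B6–B7, B7–B8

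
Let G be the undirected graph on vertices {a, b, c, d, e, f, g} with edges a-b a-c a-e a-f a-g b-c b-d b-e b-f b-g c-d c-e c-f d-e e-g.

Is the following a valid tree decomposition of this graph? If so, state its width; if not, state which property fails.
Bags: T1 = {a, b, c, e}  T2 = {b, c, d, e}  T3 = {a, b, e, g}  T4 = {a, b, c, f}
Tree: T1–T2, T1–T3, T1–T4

Yes; width 3.

Vertex coverage: the bags together contain {a, b, c, d, e, f, g}, the full vertex set. Edge coverage: each edge of G has both endpoints in at least one bag. Running intersection: for every vertex, the bags containing it form a connected subtree. All three properties hold, so this is a valid tree decomposition of width max|bag| − 1 = 3, and hence tw(G) ≤ 3.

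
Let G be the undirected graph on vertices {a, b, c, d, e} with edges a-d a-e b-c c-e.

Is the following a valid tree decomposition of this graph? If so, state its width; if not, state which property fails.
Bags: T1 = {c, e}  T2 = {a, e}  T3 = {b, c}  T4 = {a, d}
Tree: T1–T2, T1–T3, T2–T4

Yes; width 1.

Vertex coverage: the bags together contain {a, b, c, d, e}, the full vertex set. Edge coverage: each edge of G has both endpoints in at least one bag. Running intersection: for every vertex, the bags containing it form a connected subtree. All three properties hold, so this is a valid tree decomposition of width max|bag| − 1 = 1, and hence tw(G) ≤ 1.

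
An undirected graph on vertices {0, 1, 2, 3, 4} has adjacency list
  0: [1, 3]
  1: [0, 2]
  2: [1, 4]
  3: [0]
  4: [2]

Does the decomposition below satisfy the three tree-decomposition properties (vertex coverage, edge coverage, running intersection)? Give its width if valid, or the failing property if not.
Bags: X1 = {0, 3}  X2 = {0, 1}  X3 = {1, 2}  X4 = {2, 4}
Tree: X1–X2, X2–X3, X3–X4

Checking the three conditions: (i) the bags cover all of {0, 1, 2, 3, 4}; (ii) for each edge, some bag contains both endpoints; (iii) the bags containing any fixed vertex form a subtree. All hold, so the decomposition is valid with width 2 − 1 = 1.

Yes; width 1.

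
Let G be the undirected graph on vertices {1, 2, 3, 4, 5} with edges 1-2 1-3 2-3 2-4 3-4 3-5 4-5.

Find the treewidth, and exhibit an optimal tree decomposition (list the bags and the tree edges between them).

Treewidth 2.
One such decomposition:
Bags: B1 = {3, 4, 5}  B2 = {2, 3, 4}  B3 = {1, 2, 3}
Tree: B1–B2, B2–B3

Every bag has size at most 3, so the width is 3 − 1 = 2 and tw(G) ≤ 2. For the lower bound, the 3 vertices {1, 2, 3} are pairwise adjacent, and any tree decomposition puts a clique entirely inside one bag — forcing width ≥ 2. Combining the bounds, tw(G) = 2.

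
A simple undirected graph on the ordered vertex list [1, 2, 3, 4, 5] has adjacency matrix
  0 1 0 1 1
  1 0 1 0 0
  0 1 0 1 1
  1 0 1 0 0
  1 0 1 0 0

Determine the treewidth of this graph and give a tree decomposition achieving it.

Every bag has size at most 3, so the width is 3 − 1 = 2 and tw(G) ≤ 2. For the lower bound, G contains the cycle 3–4–1–2–3, so G is not a forest; only forests have treewidth ≤ 1, hence tw(G) ≥ 2. The upper and lower bounds meet at 2, so that is the treewidth.

Treewidth 2.
Bags: B1 = {1, 3, 4}  B2 = {1, 2, 3}  B3 = {1, 3, 5}
Tree: B1–B2, B2–B3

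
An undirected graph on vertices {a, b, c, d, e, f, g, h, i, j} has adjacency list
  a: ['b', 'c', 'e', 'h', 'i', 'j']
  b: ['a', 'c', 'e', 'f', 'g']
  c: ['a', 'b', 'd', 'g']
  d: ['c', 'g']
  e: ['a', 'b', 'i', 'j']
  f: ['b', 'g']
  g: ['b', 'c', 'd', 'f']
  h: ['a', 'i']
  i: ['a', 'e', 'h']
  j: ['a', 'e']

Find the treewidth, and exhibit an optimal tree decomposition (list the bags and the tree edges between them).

Treewidth 2.
One such decomposition:
Bags: B1 = {a, b, e}  B2 = {a, b, c}  B3 = {a, e, i}  B4 = {b, c, g}  B5 = {b, f, g}  B6 = {a, h, i}  B7 = {c, d, g}  B8 = {a, e, j}
Tree: B1–B2, B1–B3, B2–B4, B4–B5, B3–B6, B4–B7, B3–B8

The largest bag has 3 vertices, giving width 2; this decomposition certifies tw(G) ≤ 2. Conversely, {c, d, g} is a clique of size 3, and the vertices of any clique must share a bag in every tree decomposition; so some bag has ≥ 3 vertices and tw(G) ≥ 2. Combining the bounds, tw(G) = 2.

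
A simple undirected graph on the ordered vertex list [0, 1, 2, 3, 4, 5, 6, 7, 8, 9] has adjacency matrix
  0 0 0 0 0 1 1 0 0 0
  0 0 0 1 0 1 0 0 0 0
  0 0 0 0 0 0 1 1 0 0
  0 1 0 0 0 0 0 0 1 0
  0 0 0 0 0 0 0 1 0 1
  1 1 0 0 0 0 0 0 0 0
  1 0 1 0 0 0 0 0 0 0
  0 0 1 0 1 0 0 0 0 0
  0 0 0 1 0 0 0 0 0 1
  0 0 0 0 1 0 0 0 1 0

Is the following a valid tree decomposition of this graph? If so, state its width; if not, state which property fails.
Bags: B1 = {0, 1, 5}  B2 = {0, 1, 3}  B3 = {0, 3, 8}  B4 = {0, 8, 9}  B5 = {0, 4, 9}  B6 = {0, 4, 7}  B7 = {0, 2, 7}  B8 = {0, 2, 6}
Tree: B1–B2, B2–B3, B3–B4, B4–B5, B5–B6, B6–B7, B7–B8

Yes; width 2.

Every vertex of G appears in some bag (union = {0, 1, 2, 3, 4, 5, 6, 7, 8, 9}); every edge is covered by a bag; and for each vertex v the set of bags containing v is connected in the bag tree. The decomposition is therefore valid. The largest bag has 3 vertices, so the width is 2.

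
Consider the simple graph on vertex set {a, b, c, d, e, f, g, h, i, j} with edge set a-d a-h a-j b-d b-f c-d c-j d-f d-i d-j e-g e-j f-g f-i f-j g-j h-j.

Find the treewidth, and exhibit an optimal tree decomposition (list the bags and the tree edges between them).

Treewidth 2.
Bags: B1 = {d, f, i}  B2 = {d, f, j}  B3 = {c, d, j}  B4 = {b, d, f}  B5 = {f, g, j}  B6 = {a, d, j}  B7 = {e, g, j}  B8 = {a, h, j}
Tree: B1–B2, B2–B3, B2–B4, B2–B5, B2–B6, B5–B7, B6–B8

Each bag holds 3 vertices, so the decomposition has width 2, which upper-bounds the treewidth. On the other hand G contains the 3-clique {d, f, j}. A clique must lie in a single bag of any decomposition, so no decomposition can have width below 2. Therefore the treewidth is 2.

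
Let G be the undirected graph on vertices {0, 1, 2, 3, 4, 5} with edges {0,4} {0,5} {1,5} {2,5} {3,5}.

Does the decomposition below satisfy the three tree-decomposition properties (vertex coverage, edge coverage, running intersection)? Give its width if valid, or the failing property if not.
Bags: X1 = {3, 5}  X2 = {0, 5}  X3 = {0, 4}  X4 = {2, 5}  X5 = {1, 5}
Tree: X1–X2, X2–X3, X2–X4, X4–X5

Vertex coverage: the bags together contain {0, 1, 2, 3, 4, 5}, the full vertex set. Edge coverage: each edge of G has both endpoints in at least one bag. Running intersection: for every vertex, the bags containing it form a connected subtree. All three properties hold, so this is a valid tree decomposition of width max|bag| − 1 = 1, and hence tw(G) ≤ 1.

Yes; width 1.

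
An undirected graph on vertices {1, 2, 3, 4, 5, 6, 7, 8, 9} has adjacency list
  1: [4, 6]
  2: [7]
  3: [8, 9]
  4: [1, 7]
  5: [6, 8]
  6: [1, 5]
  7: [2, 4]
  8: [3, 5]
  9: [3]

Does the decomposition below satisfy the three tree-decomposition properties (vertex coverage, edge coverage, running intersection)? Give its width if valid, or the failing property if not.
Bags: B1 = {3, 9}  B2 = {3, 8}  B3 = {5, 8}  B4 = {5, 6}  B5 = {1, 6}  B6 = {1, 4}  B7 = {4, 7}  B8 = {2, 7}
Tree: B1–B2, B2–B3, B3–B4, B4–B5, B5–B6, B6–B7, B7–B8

Yes; width 1.

Checking the three conditions: (i) the bags cover all of {1, 2, 3, 4, 5, 6, 7, 8, 9}; (ii) for each edge, some bag contains both endpoints; (iii) the bags containing any fixed vertex form a subtree. All hold, so the decomposition is valid with width 2 − 1 = 1.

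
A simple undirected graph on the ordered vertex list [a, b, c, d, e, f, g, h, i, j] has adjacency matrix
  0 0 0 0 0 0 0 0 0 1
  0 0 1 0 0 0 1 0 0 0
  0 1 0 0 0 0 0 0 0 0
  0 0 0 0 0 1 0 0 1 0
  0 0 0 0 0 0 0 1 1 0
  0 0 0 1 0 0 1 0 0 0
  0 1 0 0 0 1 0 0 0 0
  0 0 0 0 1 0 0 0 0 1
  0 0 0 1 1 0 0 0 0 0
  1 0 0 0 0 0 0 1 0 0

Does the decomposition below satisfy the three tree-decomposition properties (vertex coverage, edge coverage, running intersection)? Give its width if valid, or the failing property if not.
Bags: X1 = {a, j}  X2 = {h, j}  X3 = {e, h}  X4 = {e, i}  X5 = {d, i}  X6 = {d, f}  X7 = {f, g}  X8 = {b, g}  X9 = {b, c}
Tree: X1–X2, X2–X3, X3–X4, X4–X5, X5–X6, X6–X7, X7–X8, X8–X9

Yes; width 1.

Vertex coverage: the bags together contain {a, b, c, d, e, f, g, h, i, j}, the full vertex set. Edge coverage: each edge of G has both endpoints in at least one bag. Running intersection: for every vertex, the bags containing it form a connected subtree. All three properties hold, so this is a valid tree decomposition of width max|bag| − 1 = 1, and hence tw(G) ≤ 1.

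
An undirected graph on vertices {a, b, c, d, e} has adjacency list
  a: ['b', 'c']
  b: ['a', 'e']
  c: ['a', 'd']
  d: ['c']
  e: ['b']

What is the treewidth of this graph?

A width-1 tree decomposition is:
Bags: B1 = {b, e}  B2 = {a, b}  B3 = {a, c}  B4 = {c, d}
Tree: B1–B2, B2–B3, B3–B4
The largest bag has 2 vertices, giving width 1; this decomposition certifies tw(G) ≤ 1. Since G has at least one edge (e.g. e–b), it is not an edgeless graph, so tw(G) ≥ 1. The upper and lower bounds meet at 1, so that is the treewidth.

1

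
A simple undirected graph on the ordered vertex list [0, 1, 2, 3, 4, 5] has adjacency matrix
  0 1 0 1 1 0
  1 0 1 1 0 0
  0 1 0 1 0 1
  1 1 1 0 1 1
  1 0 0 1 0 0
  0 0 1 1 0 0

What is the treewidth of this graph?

A width-2 tree decomposition is:
Bags: B1 = {1, 2, 3}  B2 = {2, 3, 5}  B3 = {0, 1, 3}  B4 = {0, 3, 4}
Tree: B1–B2, B1–B3, B3–B4
Each bag holds 3 vertices, so the decomposition has width 2, which upper-bounds the treewidth. Conversely, {0, 1, 3} is a clique of size 3, and the vertices of any clique must share a bag in every tree decomposition; so some bag has ≥ 3 vertices and tw(G) ≥ 2. Therefore the treewidth is 2.

2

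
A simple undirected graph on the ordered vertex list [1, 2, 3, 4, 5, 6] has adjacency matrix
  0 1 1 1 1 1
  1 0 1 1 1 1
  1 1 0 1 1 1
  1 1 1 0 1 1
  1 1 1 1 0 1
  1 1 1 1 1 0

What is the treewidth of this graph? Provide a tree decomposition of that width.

Treewidth 5.
One optimal decomposition is:
Bags: B1 = {1, 2, 3, 4, 5, 6}
Tree: (single bag)

A single bag containing all 6 vertices is trivially a valid decomposition of width 5. Conversely, {1, 2, 3, 4, 5, 6} is a clique of size 6, and the vertices of any clique must share a bag in every tree decomposition; so some bag has ≥ 6 vertices and tw(G) ≥ 5. The upper and lower bounds meet at 5, so that is the treewidth.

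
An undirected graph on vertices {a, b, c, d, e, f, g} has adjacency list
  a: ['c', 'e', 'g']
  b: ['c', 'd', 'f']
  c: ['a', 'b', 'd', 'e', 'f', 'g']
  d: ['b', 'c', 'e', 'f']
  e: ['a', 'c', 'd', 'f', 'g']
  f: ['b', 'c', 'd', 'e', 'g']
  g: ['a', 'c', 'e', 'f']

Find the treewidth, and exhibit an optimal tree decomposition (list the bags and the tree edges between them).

Every bag has size at most 4, so the width is 4 − 1 = 3 and tw(G) ≤ 3. For the lower bound, the 4 vertices {a, c, e, g} are pairwise adjacent, and any tree decomposition puts a clique entirely inside one bag — forcing width ≥ 3. Therefore the treewidth is 3.

Treewidth 3.
One optimal decomposition is:
Bags: B1 = {c, d, e, f}  B2 = {b, c, d, f}  B3 = {c, e, f, g}  B4 = {a, c, e, g}
Tree: B1–B2, B1–B3, B3–B4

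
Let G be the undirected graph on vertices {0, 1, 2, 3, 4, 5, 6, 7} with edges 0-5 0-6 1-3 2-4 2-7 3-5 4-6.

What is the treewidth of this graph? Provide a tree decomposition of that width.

The largest bag has 2 vertices, giving width 1; this decomposition certifies tw(G) ≤ 1. Since G has at least one edge (e.g. 1–3), it is not an edgeless graph, so tw(G) ≥ 1. Hence tw(G) = 1 exactly.

Treewidth 1.
One optimal decomposition is:
Bags: B1 = {1, 3}  B2 = {3, 5}  B3 = {0, 5}  B4 = {0, 6}  B5 = {4, 6}  B6 = {2, 4}  B7 = {2, 7}
Tree: B1–B2, B2–B3, B3–B4, B4–B5, B5–B6, B6–B7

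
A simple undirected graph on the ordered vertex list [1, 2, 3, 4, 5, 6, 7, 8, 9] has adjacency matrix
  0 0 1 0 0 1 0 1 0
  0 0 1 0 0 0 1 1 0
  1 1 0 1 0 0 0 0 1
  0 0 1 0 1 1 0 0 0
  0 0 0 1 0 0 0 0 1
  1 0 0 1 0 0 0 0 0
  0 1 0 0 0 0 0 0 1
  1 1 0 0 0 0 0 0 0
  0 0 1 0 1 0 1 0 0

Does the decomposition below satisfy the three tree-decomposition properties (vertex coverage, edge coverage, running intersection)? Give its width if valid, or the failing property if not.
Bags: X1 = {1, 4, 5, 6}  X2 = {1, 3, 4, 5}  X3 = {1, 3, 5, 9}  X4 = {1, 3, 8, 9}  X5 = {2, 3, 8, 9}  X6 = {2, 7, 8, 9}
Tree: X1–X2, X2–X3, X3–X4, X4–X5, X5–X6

Yes; width 3.

Checking the three conditions: (i) the bags cover all of {1, 2, 3, 4, 5, 6, 7, 8, 9}; (ii) for each edge, some bag contains both endpoints; (iii) the bags containing any fixed vertex form a subtree. All hold, so the decomposition is valid with width 4 − 1 = 3.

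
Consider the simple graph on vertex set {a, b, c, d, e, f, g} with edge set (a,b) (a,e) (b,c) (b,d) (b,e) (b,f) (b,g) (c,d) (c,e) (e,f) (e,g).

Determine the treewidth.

2

A width-2 tree decomposition is:
Bags: B1 = {b, e, g}  B2 = {a, b, e}  B3 = {b, e, f}  B4 = {b, c, e}  B5 = {b, c, d}
Tree: B1–B2, B1–B3, B2–B4, B4–B5
Every bag has size at most 3, so the width is 3 − 1 = 2 and tw(G) ≤ 2. Conversely, {b, c, d} is a clique of size 3, and the vertices of any clique must share a bag in every tree decomposition; so some bag has ≥ 3 vertices and tw(G) ≥ 2. Combining the bounds, tw(G) = 2.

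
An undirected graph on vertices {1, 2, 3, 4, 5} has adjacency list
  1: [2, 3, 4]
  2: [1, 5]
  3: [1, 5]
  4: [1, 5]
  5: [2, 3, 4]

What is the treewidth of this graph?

2

A width-2 tree decomposition is:
Bags: B1 = {1, 2, 5}  B2 = {1, 4, 5}  B3 = {1, 3, 5}
Tree: B1–B2, B2–B3
Each bag holds 3 vertices, so the decomposition has width 2, which upper-bounds the treewidth. The edges 2–5–4–1–2 form a cycle, so G is not a tree and its treewidth is at least 2. The upper and lower bounds meet at 2, so that is the treewidth.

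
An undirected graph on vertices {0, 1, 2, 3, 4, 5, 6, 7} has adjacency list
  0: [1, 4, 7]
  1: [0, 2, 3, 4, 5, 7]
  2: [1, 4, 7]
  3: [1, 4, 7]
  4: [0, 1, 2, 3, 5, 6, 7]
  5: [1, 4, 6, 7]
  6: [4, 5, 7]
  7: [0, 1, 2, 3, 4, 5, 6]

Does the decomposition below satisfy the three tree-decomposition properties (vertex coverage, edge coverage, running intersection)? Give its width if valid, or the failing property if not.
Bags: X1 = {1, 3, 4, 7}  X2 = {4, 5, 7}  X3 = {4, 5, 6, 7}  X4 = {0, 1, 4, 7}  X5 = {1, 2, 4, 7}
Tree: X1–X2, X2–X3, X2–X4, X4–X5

A tree decomposition must satisfy three properties: every vertex lies in some bag; for every edge, both endpoints lie together in some bag; and for every vertex, the bags containing it form a connected subtree. Here edge (1,5) lies in no bag, so the decomposition is invalid.

No — edge (1,5) lies in no bag.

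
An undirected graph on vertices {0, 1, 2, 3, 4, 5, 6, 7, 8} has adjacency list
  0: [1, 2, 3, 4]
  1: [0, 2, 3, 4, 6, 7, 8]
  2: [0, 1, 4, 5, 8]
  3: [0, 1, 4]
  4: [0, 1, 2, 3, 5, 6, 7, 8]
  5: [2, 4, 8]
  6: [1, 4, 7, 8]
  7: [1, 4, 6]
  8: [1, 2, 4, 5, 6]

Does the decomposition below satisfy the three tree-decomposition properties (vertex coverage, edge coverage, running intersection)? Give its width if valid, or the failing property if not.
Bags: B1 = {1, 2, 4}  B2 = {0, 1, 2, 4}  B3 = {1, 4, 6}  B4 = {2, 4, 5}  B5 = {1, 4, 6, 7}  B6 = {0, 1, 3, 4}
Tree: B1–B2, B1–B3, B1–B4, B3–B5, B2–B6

No — vertex 8 appears in no bag.

A tree decomposition must satisfy three properties: every vertex lies in some bag; for every edge, both endpoints lie together in some bag; and for every vertex, the bags containing it form a connected subtree. Here vertex 8 appears in no bag, so the decomposition is invalid.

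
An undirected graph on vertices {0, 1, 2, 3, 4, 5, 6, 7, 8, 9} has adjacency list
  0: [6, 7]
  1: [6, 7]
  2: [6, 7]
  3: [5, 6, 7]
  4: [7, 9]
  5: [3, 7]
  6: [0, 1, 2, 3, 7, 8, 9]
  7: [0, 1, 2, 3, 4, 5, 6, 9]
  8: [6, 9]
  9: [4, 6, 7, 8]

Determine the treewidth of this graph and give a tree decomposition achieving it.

Each bag holds 3 vertices, so the decomposition has width 2, which upper-bounds the treewidth. Conversely, {6, 8, 9} is a clique of size 3, and the vertices of any clique must share a bag in every tree decomposition; so some bag has ≥ 3 vertices and tw(G) ≥ 2. The upper and lower bounds meet at 2, so that is the treewidth.

Treewidth 2.
One optimal decomposition is:
Bags: B1 = {6, 7, 9}  B2 = {4, 7, 9}  B3 = {0, 6, 7}  B4 = {3, 6, 7}  B5 = {3, 5, 7}  B6 = {6, 8, 9}  B7 = {2, 6, 7}  B8 = {1, 6, 7}
Tree: B1–B2, B1–B3, B1–B4, B4–B5, B1–B6, B4–B7, B4–B8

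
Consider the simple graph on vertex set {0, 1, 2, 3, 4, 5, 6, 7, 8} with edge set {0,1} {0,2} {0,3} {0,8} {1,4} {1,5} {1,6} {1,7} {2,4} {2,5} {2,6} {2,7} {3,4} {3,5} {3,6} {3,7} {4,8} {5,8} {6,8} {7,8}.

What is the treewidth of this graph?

4

A width-4 tree decomposition is:
Bags: B1 = {1, 2, 3, 7, 8}  B2 = {0, 1, 2, 3, 8}  B3 = {1, 2, 3, 6, 8}  B4 = {1, 2, 3, 5, 8}  B5 = {1, 2, 3, 4, 8}
Tree: B1–B2, B2–B3, B3–B4, B4–B5
Every bag has size at most 5, so the width is 5 − 1 = 4 and tw(G) ≤ 4. For the lower bound: the 5 vertex sets {7,8}, {0,1}, {2,6}, {3}, {5} are disjoint, each induces a connected subgraph, and every pair is joined by at least one edge of G. Contracting each set to a single vertex therefore yields K_{5} as a minor, and since treewidth is minor-monotone, tw(G) ≥ tw(K_{5}) = 4. Therefore the treewidth is 4.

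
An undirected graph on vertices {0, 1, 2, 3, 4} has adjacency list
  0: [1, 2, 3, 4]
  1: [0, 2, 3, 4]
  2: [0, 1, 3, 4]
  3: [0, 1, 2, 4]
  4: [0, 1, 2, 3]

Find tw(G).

4

A width-4 tree decomposition is:
Bags: B1 = {0, 1, 2, 3, 4}
Tree: (single bag)
A single bag containing all 5 vertices is trivially a valid decomposition of width 4. For the lower bound, the 5 vertices {0, 1, 2, 3, 4} are pairwise adjacent, and any tree decomposition puts a clique entirely inside one bag — forcing width ≥ 4. Therefore the treewidth is 4.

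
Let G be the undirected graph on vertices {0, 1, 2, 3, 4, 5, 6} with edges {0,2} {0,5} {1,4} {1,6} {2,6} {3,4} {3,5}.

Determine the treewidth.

2

A width-2 tree decomposition is:
Bags: B1 = {1, 3, 4}  B2 = {1, 3, 5}  B3 = {0, 1, 5}  B4 = {0, 1, 2}  B5 = {1, 2, 6}
Tree: B1–B2, B2–B3, B3–B4, B4–B5
Each bag holds 3 vertices, so the decomposition has width 2, which upper-bounds the treewidth. For the lower bound, G contains the cycle 1–4–3–5–0–2–6–1, so G is not a forest; only forests have treewidth ≤ 1, hence tw(G) ≥ 2. Therefore the treewidth is 2.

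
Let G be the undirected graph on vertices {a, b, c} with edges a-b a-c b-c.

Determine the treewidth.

A width-2 tree decomposition is:
Bags: B1 = {a, b, c}
Tree: (single bag)
A single bag containing all 3 vertices is trivially a valid decomposition of width 2. For the lower bound, the 3 vertices {a, b, c} are pairwise adjacent, and any tree decomposition puts a clique entirely inside one bag — forcing width ≥ 2. The upper and lower bounds meet at 2, so that is the treewidth.

2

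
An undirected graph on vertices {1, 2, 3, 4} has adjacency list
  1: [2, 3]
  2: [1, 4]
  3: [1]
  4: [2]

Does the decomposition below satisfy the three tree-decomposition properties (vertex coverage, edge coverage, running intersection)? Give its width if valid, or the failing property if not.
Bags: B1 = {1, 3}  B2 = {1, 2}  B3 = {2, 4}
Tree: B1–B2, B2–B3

Every vertex of G appears in some bag (union = {1, 2, 3, 4}); every edge is covered by a bag; and for each vertex v the set of bags containing v is connected in the bag tree. The decomposition is therefore valid. The largest bag has 2 vertices, so the width is 1.

Yes; width 1.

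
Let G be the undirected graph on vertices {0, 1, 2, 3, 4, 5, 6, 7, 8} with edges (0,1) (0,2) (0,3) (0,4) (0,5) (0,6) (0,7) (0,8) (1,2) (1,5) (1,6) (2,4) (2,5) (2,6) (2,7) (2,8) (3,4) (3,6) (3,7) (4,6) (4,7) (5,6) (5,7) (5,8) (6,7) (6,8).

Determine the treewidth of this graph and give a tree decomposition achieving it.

Treewidth 4.
Bags: B1 = {0, 2, 5, 6, 7}  B2 = {0, 2, 4, 6, 7}  B3 = {0, 1, 2, 5, 6}  B4 = {0, 2, 5, 6, 8}  B5 = {0, 3, 4, 6, 7}
Tree: B1–B2, B1–B3, B3–B4, B2–B5

Each bag holds 5 vertices, so the decomposition has width 4, which upper-bounds the treewidth. On the other hand G contains the 5-clique {0, 2, 4, 6, 7}. A clique must lie in a single bag of any decomposition, so no decomposition can have width below 4. Combining the bounds, tw(G) = 4.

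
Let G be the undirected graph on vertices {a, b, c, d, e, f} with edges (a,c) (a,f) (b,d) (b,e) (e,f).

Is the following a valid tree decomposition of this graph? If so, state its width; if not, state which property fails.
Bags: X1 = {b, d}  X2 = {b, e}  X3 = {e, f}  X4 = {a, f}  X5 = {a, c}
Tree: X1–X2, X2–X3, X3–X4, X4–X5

Yes; width 1.

Checking the three conditions: (i) the bags cover all of {a, b, c, d, e, f}; (ii) for each edge, some bag contains both endpoints; (iii) the bags containing any fixed vertex form a subtree. All hold, so the decomposition is valid with width 2 − 1 = 1.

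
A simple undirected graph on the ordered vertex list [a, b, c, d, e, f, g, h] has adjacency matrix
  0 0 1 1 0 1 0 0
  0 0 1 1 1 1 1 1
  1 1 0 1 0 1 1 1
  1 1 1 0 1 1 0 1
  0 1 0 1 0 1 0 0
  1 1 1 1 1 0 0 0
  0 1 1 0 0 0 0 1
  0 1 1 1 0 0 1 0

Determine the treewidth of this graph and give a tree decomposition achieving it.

Treewidth 3.
Bags: B1 = {b, c, d, h}  B2 = {b, c, d, f}  B3 = {b, c, g, h}  B4 = {b, d, e, f}  B5 = {a, c, d, f}
Tree: B1–B2, B1–B3, B2–B4, B2–B5

Each bag holds 4 vertices, so the decomposition has width 3, which upper-bounds the treewidth. Conversely, {b, c, d, h} is a clique of size 4, and the vertices of any clique must share a bag in every tree decomposition; so some bag has ≥ 4 vertices and tw(G) ≥ 3. The upper and lower bounds meet at 3, so that is the treewidth.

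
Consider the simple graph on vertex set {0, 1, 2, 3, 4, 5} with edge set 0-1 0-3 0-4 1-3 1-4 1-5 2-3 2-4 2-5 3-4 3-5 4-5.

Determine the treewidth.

A width-3 tree decomposition is:
Bags: B1 = {1, 3, 4, 5}  B2 = {2, 3, 4, 5}  B3 = {0, 1, 3, 4}
Tree: B1–B2, B1–B3
Every bag has size at most 4, so the width is 4 − 1 = 3 and tw(G) ≤ 3. For the lower bound, the 4 vertices {0, 1, 3, 4} are pairwise adjacent, and any tree decomposition puts a clique entirely inside one bag — forcing width ≥ 3. Therefore the treewidth is 3.

3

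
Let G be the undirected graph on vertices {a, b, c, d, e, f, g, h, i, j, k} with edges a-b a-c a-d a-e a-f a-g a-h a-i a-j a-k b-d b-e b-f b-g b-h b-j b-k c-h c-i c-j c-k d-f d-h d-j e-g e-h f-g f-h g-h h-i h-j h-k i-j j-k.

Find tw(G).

A width-4 tree decomposition is:
Bags: B1 = {a, b, d, h, j}  B2 = {a, b, d, f, h}  B3 = {a, b, h, j, k}  B4 = {a, b, f, g, h}  B5 = {a, b, e, g, h}  B6 = {a, c, h, j, k}  B7 = {a, c, h, i, j}
Tree: B1–B2, B1–B3, B2–B4, B4–B5, B3–B6, B6–B7
Every bag has size at most 5, so the width is 5 − 1 = 4 and tw(G) ≤ 4. Conversely, {a, c, h, j, k} is a clique of size 5, and the vertices of any clique must share a bag in every tree decomposition; so some bag has ≥ 5 vertices and tw(G) ≥ 4. The upper and lower bounds meet at 4, so that is the treewidth.

4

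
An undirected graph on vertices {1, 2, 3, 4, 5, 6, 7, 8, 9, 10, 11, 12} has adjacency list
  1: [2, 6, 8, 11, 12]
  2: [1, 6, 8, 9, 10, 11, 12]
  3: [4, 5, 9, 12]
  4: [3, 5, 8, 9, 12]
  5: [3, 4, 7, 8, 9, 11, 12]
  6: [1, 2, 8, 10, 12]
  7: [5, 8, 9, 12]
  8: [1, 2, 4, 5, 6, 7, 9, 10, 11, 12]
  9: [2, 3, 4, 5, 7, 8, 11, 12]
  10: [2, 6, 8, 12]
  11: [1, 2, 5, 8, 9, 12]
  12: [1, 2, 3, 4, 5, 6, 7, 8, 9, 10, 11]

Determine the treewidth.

A width-4 tree decomposition is:
Bags: B1 = {2, 8, 9, 11, 12}  B2 = {5, 8, 9, 11, 12}  B3 = {4, 5, 8, 9, 12}  B4 = {1, 2, 8, 11, 12}  B5 = {3, 4, 5, 9, 12}  B6 = {5, 7, 8, 9, 12}  B7 = {1, 2, 6, 8, 12}  B8 = {2, 6, 8, 10, 12}
Tree: B1–B2, B2–B3, B1–B4, B3–B5, B3–B6, B4–B7, B7–B8
The largest bag has 5 vertices, giving width 4; this decomposition certifies tw(G) ≤ 4. Conversely, {1, 2, 8, 11, 12} is a clique of size 5, and the vertices of any clique must share a bag in every tree decomposition; so some bag has ≥ 5 vertices and tw(G) ≥ 4. Combining the bounds, tw(G) = 4.

4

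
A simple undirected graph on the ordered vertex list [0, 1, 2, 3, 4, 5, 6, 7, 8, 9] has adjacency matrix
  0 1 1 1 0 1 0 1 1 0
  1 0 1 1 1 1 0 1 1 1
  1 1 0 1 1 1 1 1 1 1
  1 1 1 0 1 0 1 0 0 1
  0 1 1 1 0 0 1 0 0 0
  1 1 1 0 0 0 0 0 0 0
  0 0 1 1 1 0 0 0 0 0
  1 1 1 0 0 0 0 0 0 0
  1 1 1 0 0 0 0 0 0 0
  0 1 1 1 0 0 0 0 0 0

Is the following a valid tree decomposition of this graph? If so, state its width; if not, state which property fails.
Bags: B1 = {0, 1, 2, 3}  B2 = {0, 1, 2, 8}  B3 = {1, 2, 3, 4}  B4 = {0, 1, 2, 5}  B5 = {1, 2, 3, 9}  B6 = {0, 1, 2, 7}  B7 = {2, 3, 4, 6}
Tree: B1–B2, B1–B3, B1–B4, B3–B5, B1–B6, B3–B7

Every vertex of G appears in some bag (union = {0, 1, 2, 3, 4, 5, 6, 7, 8, 9}); every edge is covered by a bag; and for each vertex v the set of bags containing v is connected in the bag tree. The decomposition is therefore valid. The largest bag has 4 vertices, so the width is 3.

Yes; width 3.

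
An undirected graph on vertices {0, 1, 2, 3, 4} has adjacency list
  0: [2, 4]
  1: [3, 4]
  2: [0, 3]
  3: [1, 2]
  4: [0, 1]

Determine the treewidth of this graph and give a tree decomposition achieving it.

Treewidth 2.
One such decomposition:
Bags: B1 = {0, 2, 4}  B2 = {2, 3, 4}  B3 = {1, 3, 4}
Tree: B1–B2, B2–B3

The largest bag has 3 vertices, giving width 2; this decomposition certifies tw(G) ≤ 2. For the lower bound, G contains the cycle 4–0–2–3–1–4, so G is not a forest; only forests have treewidth ≤ 1, hence tw(G) ≥ 2. Hence tw(G) = 2 exactly.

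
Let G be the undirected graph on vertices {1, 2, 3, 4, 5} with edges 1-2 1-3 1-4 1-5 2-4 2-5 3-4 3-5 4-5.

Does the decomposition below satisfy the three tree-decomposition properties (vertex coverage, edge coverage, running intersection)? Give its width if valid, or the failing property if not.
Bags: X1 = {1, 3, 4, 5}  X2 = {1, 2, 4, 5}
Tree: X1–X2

Every vertex of G appears in some bag (union = {1, 2, 3, 4, 5}); every edge is covered by a bag; and for each vertex v the set of bags containing v is connected in the bag tree. The decomposition is therefore valid. The largest bag has 4 vertices, so the width is 3.

Yes; width 3.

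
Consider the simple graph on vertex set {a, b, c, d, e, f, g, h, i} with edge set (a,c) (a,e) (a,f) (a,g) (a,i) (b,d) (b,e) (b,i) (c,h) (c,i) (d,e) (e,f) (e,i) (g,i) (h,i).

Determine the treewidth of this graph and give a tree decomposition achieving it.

Treewidth 2.
One optimal decomposition is:
Bags: B1 = {b, e, i}  B2 = {a, e, i}  B3 = {b, d, e}  B4 = {a, e, f}  B5 = {a, c, i}  B6 = {c, h, i}  B7 = {a, g, i}
Tree: B1–B2, B1–B3, B2–B4, B2–B5, B5–B6, B2–B7

The largest bag has 3 vertices, giving width 2; this decomposition certifies tw(G) ≤ 2. On the other hand G contains the 3-clique {b, d, e}. A clique must lie in a single bag of any decomposition, so no decomposition can have width below 2. Hence tw(G) = 2 exactly.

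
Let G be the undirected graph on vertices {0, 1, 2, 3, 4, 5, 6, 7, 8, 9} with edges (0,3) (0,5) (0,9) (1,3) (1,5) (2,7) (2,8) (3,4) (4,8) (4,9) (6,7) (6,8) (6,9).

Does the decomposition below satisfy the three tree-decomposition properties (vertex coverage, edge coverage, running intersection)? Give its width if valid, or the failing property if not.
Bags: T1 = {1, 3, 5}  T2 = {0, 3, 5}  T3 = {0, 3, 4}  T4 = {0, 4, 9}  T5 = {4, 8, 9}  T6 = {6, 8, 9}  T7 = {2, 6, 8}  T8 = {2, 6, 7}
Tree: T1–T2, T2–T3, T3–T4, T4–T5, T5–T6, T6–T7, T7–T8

Yes; width 2.

Vertex coverage: the bags together contain {0, 1, 2, 3, 4, 5, 6, 7, 8, 9}, the full vertex set. Edge coverage: each edge of G has both endpoints in at least one bag. Running intersection: for every vertex, the bags containing it form a connected subtree. All three properties hold, so this is a valid tree decomposition of width max|bag| − 1 = 2, and hence tw(G) ≤ 2.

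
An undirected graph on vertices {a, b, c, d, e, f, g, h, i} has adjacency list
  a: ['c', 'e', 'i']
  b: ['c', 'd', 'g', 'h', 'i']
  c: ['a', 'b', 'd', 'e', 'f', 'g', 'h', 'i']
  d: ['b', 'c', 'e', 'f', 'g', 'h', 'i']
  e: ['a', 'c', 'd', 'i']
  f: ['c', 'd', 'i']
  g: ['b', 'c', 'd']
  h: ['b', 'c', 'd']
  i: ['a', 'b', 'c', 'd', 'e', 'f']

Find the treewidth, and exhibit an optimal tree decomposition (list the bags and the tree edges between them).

Every bag has size at most 4, so the width is 4 − 1 = 3 and tw(G) ≤ 3. On the other hand G contains the 4-clique {c, d, e, i}. A clique must lie in a single bag of any decomposition, so no decomposition can have width below 3. Hence tw(G) = 3 exactly.

Treewidth 3.
Bags: B1 = {b, c, d, i}  B2 = {b, c, d, g}  B3 = {c, d, e, i}  B4 = {c, d, f, i}  B5 = {b, c, d, h}  B6 = {a, c, e, i}
Tree: B1–B2, B1–B3, B3–B4, B2–B5, B3–B6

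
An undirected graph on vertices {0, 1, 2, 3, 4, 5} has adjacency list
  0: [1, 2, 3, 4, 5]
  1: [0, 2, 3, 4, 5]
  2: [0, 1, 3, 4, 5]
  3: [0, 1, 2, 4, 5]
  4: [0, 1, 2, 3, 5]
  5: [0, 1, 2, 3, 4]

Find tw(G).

5

A width-5 tree decomposition is:
Bags: B1 = {0, 1, 2, 3, 4, 5}
Tree: (single bag)
A single bag containing all 6 vertices is trivially a valid decomposition of width 5. On the other hand G contains the 6-clique {0, 1, 2, 3, 4, 5}. A clique must lie in a single bag of any decomposition, so no decomposition can have width below 5. Therefore the treewidth is 5.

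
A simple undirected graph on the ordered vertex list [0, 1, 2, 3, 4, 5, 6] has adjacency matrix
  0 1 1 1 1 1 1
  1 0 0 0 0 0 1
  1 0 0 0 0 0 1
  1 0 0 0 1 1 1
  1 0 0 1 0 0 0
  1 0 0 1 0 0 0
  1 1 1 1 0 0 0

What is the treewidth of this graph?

2

A width-2 tree decomposition is:
Bags: B1 = {0, 3, 6}  B2 = {0, 3, 5}  B3 = {0, 2, 6}  B4 = {0, 1, 6}  B5 = {0, 3, 4}
Tree: B1–B2, B1–B3, B3–B4, B2–B5
Each bag holds 3 vertices, so the decomposition has width 2, which upper-bounds the treewidth. Conversely, {0, 1, 6} is a clique of size 3, and the vertices of any clique must share a bag in every tree decomposition; so some bag has ≥ 3 vertices and tw(G) ≥ 2. Combining the bounds, tw(G) = 2.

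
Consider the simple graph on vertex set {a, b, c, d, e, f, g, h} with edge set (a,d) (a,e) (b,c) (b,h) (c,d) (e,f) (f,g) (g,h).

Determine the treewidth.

2

A width-2 tree decomposition is:
Bags: B1 = {b, c, h}  B2 = {c, d, h}  B3 = {a, d, h}  B4 = {a, e, h}  B5 = {e, f, h}  B6 = {f, g, h}
Tree: B1–B2, B2–B3, B3–B4, B4–B5, B5–B6
Every bag has size at most 3, so the width is 3 − 1 = 2 and tw(G) ≤ 2. Since h–b–c–d–a–e–f–g–h is a cycle in G, G is not acyclic. Forests are exactly the graphs of treewidth ≤ 1, so tw(G) ≥ 2. Therefore the treewidth is 2.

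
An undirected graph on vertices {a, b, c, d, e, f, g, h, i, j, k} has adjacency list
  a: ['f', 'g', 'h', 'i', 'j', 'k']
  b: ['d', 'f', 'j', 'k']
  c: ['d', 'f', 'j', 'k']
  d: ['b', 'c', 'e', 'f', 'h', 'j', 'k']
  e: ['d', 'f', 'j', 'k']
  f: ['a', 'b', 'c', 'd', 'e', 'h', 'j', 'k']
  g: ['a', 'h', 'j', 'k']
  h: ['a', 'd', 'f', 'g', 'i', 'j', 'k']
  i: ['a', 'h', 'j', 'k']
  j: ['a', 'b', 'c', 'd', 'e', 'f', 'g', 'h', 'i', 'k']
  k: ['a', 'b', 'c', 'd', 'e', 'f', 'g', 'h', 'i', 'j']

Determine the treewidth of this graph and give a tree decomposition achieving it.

The largest bag has 5 vertices, giving width 4; this decomposition certifies tw(G) ≤ 4. For the lower bound, the 5 vertices {a, g, h, j, k} are pairwise adjacent, and any tree decomposition puts a clique entirely inside one bag — forcing width ≥ 4. The upper and lower bounds meet at 4, so that is the treewidth.

Treewidth 4.
One optimal decomposition is:
Bags: B1 = {d, f, h, j, k}  B2 = {a, f, h, j, k}  B3 = {b, d, f, j, k}  B4 = {c, d, f, j, k}  B5 = {d, e, f, j, k}  B6 = {a, g, h, j, k}  B7 = {a, h, i, j, k}
Tree: B1–B2, B1–B3, B1–B4, B4–B5, B2–B6, B6–B7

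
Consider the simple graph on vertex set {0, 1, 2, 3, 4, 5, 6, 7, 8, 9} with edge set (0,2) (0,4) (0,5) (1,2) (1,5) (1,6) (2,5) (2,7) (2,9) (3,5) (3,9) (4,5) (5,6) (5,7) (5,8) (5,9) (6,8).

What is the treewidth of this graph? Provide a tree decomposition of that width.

Treewidth 2.
One optimal decomposition is:
Bags: B1 = {2, 5, 9}  B2 = {0, 2, 5}  B3 = {2, 5, 7}  B4 = {1, 2, 5}  B5 = {1, 5, 6}  B6 = {5, 6, 8}  B7 = {0, 4, 5}  B8 = {3, 5, 9}
Tree: B1–B2, B1–B3, B2–B4, B4–B5, B5–B6, B2–B7, B1–B8

Every bag has size at most 3, so the width is 3 − 1 = 2 and tw(G) ≤ 2. Conversely, {0, 2, 5} is a clique of size 3, and the vertices of any clique must share a bag in every tree decomposition; so some bag has ≥ 3 vertices and tw(G) ≥ 2. Therefore the treewidth is 2.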